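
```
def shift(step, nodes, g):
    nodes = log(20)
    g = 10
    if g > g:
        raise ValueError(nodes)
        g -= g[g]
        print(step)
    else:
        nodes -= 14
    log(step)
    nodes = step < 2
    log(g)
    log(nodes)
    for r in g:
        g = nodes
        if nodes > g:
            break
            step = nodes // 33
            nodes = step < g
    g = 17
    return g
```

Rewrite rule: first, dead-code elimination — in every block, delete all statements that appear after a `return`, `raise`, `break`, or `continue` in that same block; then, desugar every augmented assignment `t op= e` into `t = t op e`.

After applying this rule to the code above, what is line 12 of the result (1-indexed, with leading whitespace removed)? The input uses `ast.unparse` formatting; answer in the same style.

Transformed code:
def shift(step, nodes, g):
    nodes = log(20)
    g = 10
    if g > g:
        raise ValueError(nodes)
    else:
        nodes = nodes - 14
    log(step)
    nodes = step < 2
    log(g)
    log(nodes)
    for r in g:
        g = nodes
        if nodes > g:
            break
    g = 17
    return g

for r in g:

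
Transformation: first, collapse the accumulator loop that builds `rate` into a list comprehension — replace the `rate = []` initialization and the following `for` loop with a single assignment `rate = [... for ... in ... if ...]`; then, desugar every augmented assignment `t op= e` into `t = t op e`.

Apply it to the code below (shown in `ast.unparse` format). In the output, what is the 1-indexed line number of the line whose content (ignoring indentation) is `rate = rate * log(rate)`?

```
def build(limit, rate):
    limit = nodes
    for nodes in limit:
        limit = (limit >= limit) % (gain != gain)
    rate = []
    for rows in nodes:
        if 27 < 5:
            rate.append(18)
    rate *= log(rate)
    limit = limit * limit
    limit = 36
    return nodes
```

6

Transformed code:
def build(limit, rate):
    limit = nodes
    for nodes in limit:
        limit = (limit >= limit) % (gain != gain)
    rate = [18 for rows in nodes if 27 < 5]
    rate = rate * log(rate)
    limit = limit * limit
    limit = 36
    return nodes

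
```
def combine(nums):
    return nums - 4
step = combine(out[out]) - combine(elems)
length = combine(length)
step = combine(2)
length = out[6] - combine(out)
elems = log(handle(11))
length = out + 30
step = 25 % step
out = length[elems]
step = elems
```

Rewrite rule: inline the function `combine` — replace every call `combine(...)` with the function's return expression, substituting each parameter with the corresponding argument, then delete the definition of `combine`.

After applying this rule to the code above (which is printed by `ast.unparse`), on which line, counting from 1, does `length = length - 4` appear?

2

Transformed code:
step = out[out] - 4 - (elems - 4)
length = length - 4
step = 2 - 4
length = out[6] - (out - 4)
elems = log(handle(11))
length = out + 30
step = 25 % step
out = length[elems]
step = elems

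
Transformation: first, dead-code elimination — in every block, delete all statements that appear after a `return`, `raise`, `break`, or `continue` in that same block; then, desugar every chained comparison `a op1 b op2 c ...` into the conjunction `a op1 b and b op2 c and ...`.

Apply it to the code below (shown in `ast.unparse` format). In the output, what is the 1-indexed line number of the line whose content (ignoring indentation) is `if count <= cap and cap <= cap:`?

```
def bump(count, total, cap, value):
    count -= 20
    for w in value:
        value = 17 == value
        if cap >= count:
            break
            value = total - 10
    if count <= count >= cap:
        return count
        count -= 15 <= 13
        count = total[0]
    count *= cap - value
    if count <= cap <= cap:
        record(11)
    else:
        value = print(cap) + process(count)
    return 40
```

Transformed code:
def bump(count, total, cap, value):
    count -= 20
    for w in value:
        value = 17 == value
        if cap >= count:
            break
    if count <= count and count >= cap:
        return count
    count *= cap - value
    if count <= cap and cap <= cap:
        record(11)
    else:
        value = print(cap) + process(count)
    return 40

10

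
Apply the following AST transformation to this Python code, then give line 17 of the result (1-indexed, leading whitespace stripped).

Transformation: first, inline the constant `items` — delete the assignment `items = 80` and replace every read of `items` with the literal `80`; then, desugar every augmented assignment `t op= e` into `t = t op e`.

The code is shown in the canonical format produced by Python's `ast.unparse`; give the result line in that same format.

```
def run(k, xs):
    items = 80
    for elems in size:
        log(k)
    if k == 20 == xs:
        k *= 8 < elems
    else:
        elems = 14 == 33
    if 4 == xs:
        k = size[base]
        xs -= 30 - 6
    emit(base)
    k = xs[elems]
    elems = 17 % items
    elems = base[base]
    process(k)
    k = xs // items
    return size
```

Transformed code:
def run(k, xs):
    for elems in size:
        log(k)
    if k == 20 == xs:
        k = k * (8 < elems)
    else:
        elems = 14 == 33
    if 4 == xs:
        k = size[base]
        xs = xs - (30 - 6)
    emit(base)
    k = xs[elems]
    elems = 17 % 80
    elems = base[base]
    process(k)
    k = xs // 80
    return size

return size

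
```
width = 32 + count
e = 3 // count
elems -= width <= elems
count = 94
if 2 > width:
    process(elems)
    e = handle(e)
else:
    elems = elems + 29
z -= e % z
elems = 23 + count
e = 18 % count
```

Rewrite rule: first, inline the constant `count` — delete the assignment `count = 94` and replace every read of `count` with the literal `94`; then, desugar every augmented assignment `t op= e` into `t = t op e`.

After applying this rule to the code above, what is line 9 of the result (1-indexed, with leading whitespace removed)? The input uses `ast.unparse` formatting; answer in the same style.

z = z - e % z

Transformed code:
width = 32 + 94
e = 3 // 94
elems = elems - (width <= elems)
if 2 > width:
    process(elems)
    e = handle(e)
else:
    elems = elems + 29
z = z - e % z
elems = 23 + 94
e = 18 % 94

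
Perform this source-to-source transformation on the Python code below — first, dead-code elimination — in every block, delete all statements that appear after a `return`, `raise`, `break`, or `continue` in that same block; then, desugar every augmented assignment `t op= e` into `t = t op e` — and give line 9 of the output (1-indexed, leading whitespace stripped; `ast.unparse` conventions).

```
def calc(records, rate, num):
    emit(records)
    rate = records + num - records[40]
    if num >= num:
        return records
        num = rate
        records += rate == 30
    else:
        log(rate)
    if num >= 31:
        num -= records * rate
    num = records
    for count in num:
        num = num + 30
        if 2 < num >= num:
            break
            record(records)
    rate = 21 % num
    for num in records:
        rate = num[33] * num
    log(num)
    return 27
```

Transformed code:
def calc(records, rate, num):
    emit(records)
    rate = records + num - records[40]
    if num >= num:
        return records
    else:
        log(rate)
    if num >= 31:
        num = num - records * rate
    num = records
    for count in num:
        num = num + 30
        if 2 < num >= num:
            break
    rate = 21 % num
    for num in records:
        rate = num[33] * num
    log(num)
    return 27

num = num - records * rate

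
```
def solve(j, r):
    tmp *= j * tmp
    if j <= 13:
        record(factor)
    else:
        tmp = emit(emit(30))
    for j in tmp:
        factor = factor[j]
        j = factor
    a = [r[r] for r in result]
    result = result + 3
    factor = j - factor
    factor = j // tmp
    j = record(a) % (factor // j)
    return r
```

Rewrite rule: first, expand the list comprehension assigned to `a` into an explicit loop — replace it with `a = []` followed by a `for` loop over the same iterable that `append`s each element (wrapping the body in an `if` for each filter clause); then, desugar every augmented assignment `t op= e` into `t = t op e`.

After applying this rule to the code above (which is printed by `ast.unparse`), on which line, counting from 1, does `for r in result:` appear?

Transformed code:
def solve(j, r):
    tmp = tmp * (j * tmp)
    if j <= 13:
        record(factor)
    else:
        tmp = emit(emit(30))
    for j in tmp:
        factor = factor[j]
        j = factor
    a = []
    for r in result:
        a.append(r[r])
    result = result + 3
    factor = j - factor
    factor = j // tmp
    j = record(a) % (factor // j)
    return r

11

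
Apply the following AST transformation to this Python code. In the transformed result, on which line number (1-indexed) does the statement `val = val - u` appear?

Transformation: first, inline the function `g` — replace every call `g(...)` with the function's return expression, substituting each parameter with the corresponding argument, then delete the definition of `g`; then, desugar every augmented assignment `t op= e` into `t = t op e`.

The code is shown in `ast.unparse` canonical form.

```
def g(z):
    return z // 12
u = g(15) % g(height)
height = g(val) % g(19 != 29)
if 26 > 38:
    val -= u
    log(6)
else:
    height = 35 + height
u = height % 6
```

Transformed code:
u = 15 // 12 % (height // 12)
height = val // 12 % ((19 != 29) // 12)
if 26 > 38:
    val = val - u
    log(6)
else:
    height = 35 + height
u = height % 6

4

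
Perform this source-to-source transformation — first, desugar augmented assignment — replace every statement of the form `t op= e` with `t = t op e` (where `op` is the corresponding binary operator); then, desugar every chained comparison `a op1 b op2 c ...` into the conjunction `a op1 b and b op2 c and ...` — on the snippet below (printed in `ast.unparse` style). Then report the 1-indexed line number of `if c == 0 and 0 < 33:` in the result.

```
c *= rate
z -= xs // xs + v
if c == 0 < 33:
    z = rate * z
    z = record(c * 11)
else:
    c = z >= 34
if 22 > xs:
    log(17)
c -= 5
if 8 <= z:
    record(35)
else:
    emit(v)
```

Transformed code:
c = c * rate
z = z - (xs // xs + v)
if c == 0 and 0 < 33:
    z = rate * z
    z = record(c * 11)
else:
    c = z >= 34
if 22 > xs:
    log(17)
c = c - 5
if 8 <= z:
    record(35)
else:
    emit(v)

3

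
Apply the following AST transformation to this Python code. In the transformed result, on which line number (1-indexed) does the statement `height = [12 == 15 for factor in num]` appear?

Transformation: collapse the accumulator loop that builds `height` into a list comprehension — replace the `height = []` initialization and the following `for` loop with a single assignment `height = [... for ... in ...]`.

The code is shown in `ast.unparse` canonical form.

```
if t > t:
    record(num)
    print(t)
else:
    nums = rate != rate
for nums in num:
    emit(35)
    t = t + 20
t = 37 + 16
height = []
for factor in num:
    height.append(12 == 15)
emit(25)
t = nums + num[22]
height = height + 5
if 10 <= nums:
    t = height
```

10

Transformed code:
if t > t:
    record(num)
    print(t)
else:
    nums = rate != rate
for nums in num:
    emit(35)
    t = t + 20
t = 37 + 16
height = [12 == 15 for factor in num]
emit(25)
t = nums + num[22]
height = height + 5
if 10 <= nums:
    t = height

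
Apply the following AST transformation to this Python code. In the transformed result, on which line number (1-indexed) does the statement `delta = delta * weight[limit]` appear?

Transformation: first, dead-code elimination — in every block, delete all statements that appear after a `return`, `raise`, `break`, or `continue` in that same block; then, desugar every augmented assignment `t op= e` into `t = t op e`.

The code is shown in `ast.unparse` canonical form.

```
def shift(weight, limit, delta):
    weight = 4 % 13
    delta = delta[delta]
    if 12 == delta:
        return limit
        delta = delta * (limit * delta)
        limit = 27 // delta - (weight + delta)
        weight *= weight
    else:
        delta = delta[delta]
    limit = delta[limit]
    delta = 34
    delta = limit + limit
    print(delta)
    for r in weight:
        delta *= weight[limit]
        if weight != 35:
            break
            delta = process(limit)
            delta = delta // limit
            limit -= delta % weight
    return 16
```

13

Transformed code:
def shift(weight, limit, delta):
    weight = 4 % 13
    delta = delta[delta]
    if 12 == delta:
        return limit
    else:
        delta = delta[delta]
    limit = delta[limit]
    delta = 34
    delta = limit + limit
    print(delta)
    for r in weight:
        delta = delta * weight[limit]
        if weight != 35:
            break
    return 16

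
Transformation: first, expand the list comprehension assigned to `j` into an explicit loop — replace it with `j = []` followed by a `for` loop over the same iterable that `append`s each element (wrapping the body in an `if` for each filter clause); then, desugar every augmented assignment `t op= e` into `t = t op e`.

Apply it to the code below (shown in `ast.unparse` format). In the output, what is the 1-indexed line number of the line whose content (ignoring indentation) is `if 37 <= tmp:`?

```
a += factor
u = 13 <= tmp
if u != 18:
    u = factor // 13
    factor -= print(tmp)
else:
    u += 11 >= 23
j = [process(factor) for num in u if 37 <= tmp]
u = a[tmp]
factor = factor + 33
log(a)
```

10

Transformed code:
a = a + factor
u = 13 <= tmp
if u != 18:
    u = factor // 13
    factor = factor - print(tmp)
else:
    u = u + (11 >= 23)
j = []
for num in u:
    if 37 <= tmp:
        j.append(process(factor))
u = a[tmp]
factor = factor + 33
log(a)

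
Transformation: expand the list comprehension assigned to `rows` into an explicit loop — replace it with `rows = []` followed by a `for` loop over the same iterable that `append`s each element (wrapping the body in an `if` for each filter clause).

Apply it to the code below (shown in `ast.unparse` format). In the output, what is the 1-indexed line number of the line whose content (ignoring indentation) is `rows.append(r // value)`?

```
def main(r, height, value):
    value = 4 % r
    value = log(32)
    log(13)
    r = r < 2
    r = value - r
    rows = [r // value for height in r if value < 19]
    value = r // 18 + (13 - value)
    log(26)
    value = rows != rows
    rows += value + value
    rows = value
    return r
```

10

Transformed code:
def main(r, height, value):
    value = 4 % r
    value = log(32)
    log(13)
    r = r < 2
    r = value - r
    rows = []
    for height in r:
        if value < 19:
            rows.append(r // value)
    value = r // 18 + (13 - value)
    log(26)
    value = rows != rows
    rows += value + value
    rows = value
    return r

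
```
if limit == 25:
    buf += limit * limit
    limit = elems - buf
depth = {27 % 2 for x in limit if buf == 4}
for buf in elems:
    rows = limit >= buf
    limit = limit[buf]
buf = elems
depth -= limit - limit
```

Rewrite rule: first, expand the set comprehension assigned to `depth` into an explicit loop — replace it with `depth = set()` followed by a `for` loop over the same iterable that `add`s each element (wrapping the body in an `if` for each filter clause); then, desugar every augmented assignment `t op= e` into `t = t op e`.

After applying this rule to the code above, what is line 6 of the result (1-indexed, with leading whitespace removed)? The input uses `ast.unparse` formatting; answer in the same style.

if buf == 4:

Transformed code:
if limit == 25:
    buf = buf + limit * limit
    limit = elems - buf
depth = set()
for x in limit:
    if buf == 4:
        depth.add(27 % 2)
for buf in elems:
    rows = limit >= buf
    limit = limit[buf]
buf = elems
depth = depth - (limit - limit)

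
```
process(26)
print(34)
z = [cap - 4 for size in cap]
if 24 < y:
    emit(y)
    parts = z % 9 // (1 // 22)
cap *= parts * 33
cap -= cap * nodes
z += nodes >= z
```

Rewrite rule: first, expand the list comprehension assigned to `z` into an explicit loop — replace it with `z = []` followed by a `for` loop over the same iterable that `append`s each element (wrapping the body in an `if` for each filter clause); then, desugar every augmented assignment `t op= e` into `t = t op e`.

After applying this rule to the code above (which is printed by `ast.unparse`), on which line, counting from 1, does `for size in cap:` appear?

Transformed code:
process(26)
print(34)
z = []
for size in cap:
    z.append(cap - 4)
if 24 < y:
    emit(y)
    parts = z % 9 // (1 // 22)
cap = cap * (parts * 33)
cap = cap - cap * nodes
z = z + (nodes >= z)

4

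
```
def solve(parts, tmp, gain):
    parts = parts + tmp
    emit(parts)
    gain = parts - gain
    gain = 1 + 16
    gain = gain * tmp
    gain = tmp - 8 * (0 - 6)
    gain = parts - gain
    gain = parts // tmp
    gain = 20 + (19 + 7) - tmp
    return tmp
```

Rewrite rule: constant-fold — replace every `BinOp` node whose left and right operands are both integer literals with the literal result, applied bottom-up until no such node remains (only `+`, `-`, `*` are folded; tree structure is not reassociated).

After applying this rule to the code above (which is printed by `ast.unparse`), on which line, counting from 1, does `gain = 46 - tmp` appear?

Transformed code:
def solve(parts, tmp, gain):
    parts = parts + tmp
    emit(parts)
    gain = parts - gain
    gain = 17
    gain = gain * tmp
    gain = tmp - -48
    gain = parts - gain
    gain = parts // tmp
    gain = 46 - tmp
    return tmp

10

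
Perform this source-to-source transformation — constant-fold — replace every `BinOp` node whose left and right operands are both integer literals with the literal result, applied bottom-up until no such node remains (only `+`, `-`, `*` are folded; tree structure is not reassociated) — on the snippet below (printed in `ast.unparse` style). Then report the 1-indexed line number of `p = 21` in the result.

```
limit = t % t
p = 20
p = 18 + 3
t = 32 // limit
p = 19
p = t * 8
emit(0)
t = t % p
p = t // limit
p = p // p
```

3

Transformed code:
limit = t % t
p = 20
p = 21
t = 32 // limit
p = 19
p = t * 8
emit(0)
t = t % p
p = t // limit
p = p // p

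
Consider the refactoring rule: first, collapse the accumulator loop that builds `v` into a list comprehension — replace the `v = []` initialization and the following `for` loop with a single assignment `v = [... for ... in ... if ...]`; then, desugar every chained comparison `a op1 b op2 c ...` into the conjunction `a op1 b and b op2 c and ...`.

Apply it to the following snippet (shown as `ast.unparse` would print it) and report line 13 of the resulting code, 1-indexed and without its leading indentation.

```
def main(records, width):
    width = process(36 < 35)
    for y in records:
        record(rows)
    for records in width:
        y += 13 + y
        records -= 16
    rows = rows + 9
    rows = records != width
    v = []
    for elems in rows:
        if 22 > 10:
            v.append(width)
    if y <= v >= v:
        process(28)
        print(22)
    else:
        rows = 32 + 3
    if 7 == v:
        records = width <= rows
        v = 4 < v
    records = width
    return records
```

print(22)

Transformed code:
def main(records, width):
    width = process(36 < 35)
    for y in records:
        record(rows)
    for records in width:
        y += 13 + y
        records -= 16
    rows = rows + 9
    rows = records != width
    v = [width for elems in rows if 22 > 10]
    if y <= v and v >= v:
        process(28)
        print(22)
    else:
        rows = 32 + 3
    if 7 == v:
        records = width <= rows
        v = 4 < v
    records = width
    return records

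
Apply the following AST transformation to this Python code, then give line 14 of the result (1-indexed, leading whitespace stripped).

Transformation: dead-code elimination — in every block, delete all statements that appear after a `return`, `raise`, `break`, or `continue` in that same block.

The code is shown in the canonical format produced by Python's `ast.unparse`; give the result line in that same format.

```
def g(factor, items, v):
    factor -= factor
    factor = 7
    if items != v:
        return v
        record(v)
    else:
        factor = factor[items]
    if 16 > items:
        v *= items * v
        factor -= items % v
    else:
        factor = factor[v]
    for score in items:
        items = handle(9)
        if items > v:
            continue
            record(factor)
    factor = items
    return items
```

items = handle(9)

Transformed code:
def g(factor, items, v):
    factor -= factor
    factor = 7
    if items != v:
        return v
    else:
        factor = factor[items]
    if 16 > items:
        v *= items * v
        factor -= items % v
    else:
        factor = factor[v]
    for score in items:
        items = handle(9)
        if items > v:
            continue
    factor = items
    return items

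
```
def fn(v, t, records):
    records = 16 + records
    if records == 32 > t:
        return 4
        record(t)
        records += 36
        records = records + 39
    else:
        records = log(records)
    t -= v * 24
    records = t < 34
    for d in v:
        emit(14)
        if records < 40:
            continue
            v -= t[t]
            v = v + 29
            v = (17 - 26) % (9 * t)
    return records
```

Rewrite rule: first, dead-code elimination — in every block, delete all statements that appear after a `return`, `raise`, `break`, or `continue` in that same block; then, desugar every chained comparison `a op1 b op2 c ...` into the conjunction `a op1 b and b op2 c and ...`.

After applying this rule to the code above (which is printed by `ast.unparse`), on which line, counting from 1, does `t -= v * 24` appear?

7

Transformed code:
def fn(v, t, records):
    records = 16 + records
    if records == 32 and 32 > t:
        return 4
    else:
        records = log(records)
    t -= v * 24
    records = t < 34
    for d in v:
        emit(14)
        if records < 40:
            continue
    return records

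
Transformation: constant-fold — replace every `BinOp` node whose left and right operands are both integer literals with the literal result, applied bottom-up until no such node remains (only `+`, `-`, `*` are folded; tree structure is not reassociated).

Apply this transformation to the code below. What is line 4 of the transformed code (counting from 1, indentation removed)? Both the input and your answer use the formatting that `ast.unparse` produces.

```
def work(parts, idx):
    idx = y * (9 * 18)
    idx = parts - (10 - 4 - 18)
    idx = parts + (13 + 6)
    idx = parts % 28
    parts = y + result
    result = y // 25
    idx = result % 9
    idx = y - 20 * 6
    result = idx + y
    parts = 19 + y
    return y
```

Transformed code:
def work(parts, idx):
    idx = y * 162
    idx = parts - -12
    idx = parts + 19
    idx = parts % 28
    parts = y + result
    result = y // 25
    idx = result % 9
    idx = y - 120
    result = idx + y
    parts = 19 + y
    return y

idx = parts + 19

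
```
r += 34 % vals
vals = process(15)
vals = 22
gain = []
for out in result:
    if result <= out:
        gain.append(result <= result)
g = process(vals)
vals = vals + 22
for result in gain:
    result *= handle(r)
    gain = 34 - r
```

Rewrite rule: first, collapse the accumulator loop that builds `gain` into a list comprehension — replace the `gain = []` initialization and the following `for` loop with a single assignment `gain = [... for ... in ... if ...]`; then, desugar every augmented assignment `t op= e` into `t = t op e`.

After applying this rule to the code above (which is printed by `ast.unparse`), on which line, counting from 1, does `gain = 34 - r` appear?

Transformed code:
r = r + 34 % vals
vals = process(15)
vals = 22
gain = [result <= result for out in result if result <= out]
g = process(vals)
vals = vals + 22
for result in gain:
    result = result * handle(r)
    gain = 34 - r

9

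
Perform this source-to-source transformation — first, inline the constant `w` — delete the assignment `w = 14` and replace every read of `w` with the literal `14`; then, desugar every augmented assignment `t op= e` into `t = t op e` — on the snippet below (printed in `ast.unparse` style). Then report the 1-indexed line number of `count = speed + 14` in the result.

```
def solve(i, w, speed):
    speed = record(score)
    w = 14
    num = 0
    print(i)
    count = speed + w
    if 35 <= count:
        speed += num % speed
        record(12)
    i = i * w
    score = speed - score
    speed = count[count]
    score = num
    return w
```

Transformed code:
def solve(i, w, speed):
    speed = record(score)
    num = 0
    print(i)
    count = speed + 14
    if 35 <= count:
        speed = speed + num % speed
        record(12)
    i = i * 14
    score = speed - score
    speed = count[count]
    score = num
    return 14

5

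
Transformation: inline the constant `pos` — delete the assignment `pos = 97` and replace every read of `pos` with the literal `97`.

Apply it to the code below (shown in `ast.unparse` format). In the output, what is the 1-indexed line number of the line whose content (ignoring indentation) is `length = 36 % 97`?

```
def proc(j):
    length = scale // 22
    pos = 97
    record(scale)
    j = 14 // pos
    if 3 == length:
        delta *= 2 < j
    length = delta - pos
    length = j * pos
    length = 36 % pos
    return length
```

9

Transformed code:
def proc(j):
    length = scale // 22
    record(scale)
    j = 14 // 97
    if 3 == length:
        delta *= 2 < j
    length = delta - 97
    length = j * 97
    length = 36 % 97
    return length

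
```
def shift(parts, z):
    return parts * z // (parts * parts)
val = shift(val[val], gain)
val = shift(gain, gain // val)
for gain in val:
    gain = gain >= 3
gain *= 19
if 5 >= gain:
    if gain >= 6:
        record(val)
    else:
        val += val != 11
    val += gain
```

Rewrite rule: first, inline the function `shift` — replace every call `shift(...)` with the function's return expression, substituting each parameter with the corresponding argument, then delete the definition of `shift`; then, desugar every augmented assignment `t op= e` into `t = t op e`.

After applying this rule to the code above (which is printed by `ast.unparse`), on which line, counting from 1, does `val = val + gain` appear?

Transformed code:
val = val[val] * gain // (val[val] * val[val])
val = gain * (gain // val) // (gain * gain)
for gain in val:
    gain = gain >= 3
gain = gain * 19
if 5 >= gain:
    if gain >= 6:
        record(val)
    else:
        val = val + (val != 11)
    val = val + gain

11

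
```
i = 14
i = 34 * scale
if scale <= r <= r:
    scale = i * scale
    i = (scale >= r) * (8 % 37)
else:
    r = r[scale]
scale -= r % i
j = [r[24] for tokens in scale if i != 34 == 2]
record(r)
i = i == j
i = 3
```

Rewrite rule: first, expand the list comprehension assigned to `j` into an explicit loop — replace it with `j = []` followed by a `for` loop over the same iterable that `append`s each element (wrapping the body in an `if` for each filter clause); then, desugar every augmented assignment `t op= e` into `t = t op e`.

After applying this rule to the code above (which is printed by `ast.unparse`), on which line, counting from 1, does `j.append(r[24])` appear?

Transformed code:
i = 14
i = 34 * scale
if scale <= r <= r:
    scale = i * scale
    i = (scale >= r) * (8 % 37)
else:
    r = r[scale]
scale = scale - r % i
j = []
for tokens in scale:
    if i != 34 == 2:
        j.append(r[24])
record(r)
i = i == j
i = 3

12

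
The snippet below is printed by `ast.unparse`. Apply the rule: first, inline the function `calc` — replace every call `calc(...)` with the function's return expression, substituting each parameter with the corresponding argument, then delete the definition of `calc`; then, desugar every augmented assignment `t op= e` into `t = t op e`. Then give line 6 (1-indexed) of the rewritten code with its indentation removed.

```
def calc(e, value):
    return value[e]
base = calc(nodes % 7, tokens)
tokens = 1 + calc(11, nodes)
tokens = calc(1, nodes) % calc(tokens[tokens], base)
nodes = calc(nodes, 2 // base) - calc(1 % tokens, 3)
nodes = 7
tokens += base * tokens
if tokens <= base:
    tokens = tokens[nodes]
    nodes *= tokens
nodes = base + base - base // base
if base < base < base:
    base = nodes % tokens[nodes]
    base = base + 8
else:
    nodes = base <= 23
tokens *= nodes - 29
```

tokens = tokens + base * tokens

Transformed code:
base = tokens[nodes % 7]
tokens = 1 + nodes[11]
tokens = nodes[1] % base[tokens[tokens]]
nodes = (2 // base)[nodes] - 3[1 % tokens]
nodes = 7
tokens = tokens + base * tokens
if tokens <= base:
    tokens = tokens[nodes]
    nodes = nodes * tokens
nodes = base + base - base // base
if base < base < base:
    base = nodes % tokens[nodes]
    base = base + 8
else:
    nodes = base <= 23
tokens = tokens * (nodes - 29)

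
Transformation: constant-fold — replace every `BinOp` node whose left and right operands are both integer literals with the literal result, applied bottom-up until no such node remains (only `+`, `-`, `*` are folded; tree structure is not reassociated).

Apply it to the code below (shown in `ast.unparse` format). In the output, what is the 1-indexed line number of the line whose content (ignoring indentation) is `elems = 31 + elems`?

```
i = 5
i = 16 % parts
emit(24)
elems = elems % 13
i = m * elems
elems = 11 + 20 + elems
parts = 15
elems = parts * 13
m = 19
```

Transformed code:
i = 5
i = 16 % parts
emit(24)
elems = elems % 13
i = m * elems
elems = 31 + elems
parts = 15
elems = parts * 13
m = 19

6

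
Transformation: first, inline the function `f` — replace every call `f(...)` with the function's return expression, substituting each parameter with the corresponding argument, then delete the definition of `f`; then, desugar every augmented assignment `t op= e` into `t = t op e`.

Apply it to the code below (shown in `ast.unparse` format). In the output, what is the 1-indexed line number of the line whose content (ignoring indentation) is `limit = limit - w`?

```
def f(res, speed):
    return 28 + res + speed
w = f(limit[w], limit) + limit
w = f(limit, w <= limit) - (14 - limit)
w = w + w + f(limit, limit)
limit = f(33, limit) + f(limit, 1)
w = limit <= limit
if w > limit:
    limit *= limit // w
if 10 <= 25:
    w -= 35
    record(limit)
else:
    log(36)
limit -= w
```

13

Transformed code:
w = 28 + limit[w] + limit + limit
w = 28 + limit + (w <= limit) - (14 - limit)
w = w + w + (28 + limit + limit)
limit = 28 + 33 + limit + (28 + limit + 1)
w = limit <= limit
if w > limit:
    limit = limit * (limit // w)
if 10 <= 25:
    w = w - 35
    record(limit)
else:
    log(36)
limit = limit - w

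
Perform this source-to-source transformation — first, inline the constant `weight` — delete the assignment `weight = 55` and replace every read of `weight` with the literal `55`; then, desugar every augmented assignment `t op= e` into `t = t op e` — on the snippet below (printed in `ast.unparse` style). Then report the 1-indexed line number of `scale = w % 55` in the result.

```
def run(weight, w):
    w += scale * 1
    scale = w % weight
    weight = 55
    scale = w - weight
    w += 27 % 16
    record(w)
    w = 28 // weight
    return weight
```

Transformed code:
def run(weight, w):
    w = w + scale * 1
    scale = w % 55
    scale = w - 55
    w = w + 27 % 16
    record(w)
    w = 28 // 55
    return 55

3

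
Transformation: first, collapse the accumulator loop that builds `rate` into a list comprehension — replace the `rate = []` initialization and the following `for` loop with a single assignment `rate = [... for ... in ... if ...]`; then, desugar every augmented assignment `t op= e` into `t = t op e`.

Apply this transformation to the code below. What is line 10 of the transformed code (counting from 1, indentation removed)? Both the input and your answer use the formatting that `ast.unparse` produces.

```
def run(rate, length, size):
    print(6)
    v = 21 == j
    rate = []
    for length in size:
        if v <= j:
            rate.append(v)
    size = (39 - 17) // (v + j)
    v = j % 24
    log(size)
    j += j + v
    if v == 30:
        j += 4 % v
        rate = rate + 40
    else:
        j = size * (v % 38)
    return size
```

j = j + 4 % v

Transformed code:
def run(rate, length, size):
    print(6)
    v = 21 == j
    rate = [v for length in size if v <= j]
    size = (39 - 17) // (v + j)
    v = j % 24
    log(size)
    j = j + (j + v)
    if v == 30:
        j = j + 4 % v
        rate = rate + 40
    else:
        j = size * (v % 38)
    return size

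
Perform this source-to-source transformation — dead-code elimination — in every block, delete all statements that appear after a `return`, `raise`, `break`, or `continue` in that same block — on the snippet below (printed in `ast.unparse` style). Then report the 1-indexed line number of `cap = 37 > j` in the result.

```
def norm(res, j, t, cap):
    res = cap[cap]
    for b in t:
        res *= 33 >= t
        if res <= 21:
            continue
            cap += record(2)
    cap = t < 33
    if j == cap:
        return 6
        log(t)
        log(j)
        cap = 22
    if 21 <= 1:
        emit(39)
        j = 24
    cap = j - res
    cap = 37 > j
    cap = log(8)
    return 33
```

Transformed code:
def norm(res, j, t, cap):
    res = cap[cap]
    for b in t:
        res *= 33 >= t
        if res <= 21:
            continue
    cap = t < 33
    if j == cap:
        return 6
    if 21 <= 1:
        emit(39)
        j = 24
    cap = j - res
    cap = 37 > j
    cap = log(8)
    return 33

14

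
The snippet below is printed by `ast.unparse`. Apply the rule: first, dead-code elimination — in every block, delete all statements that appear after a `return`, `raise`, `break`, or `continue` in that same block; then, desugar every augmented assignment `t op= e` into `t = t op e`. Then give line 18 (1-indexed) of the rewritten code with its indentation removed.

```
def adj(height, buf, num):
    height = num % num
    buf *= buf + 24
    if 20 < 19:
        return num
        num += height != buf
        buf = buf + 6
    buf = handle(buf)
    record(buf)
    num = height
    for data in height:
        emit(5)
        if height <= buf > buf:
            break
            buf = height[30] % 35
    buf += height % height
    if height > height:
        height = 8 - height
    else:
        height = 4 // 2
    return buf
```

return buf

Transformed code:
def adj(height, buf, num):
    height = num % num
    buf = buf * (buf + 24)
    if 20 < 19:
        return num
    buf = handle(buf)
    record(buf)
    num = height
    for data in height:
        emit(5)
        if height <= buf > buf:
            break
    buf = buf + height % height
    if height > height:
        height = 8 - height
    else:
        height = 4 // 2
    return buf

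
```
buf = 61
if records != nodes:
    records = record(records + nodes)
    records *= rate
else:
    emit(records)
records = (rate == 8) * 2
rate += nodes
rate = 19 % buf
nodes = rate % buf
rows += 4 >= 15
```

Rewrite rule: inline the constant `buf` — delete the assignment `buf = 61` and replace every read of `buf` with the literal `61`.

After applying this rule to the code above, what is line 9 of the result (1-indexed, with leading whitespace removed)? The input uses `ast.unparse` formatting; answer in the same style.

nodes = rate % 61

Transformed code:
if records != nodes:
    records = record(records + nodes)
    records *= rate
else:
    emit(records)
records = (rate == 8) * 2
rate += nodes
rate = 19 % 61
nodes = rate % 61
rows += 4 >= 15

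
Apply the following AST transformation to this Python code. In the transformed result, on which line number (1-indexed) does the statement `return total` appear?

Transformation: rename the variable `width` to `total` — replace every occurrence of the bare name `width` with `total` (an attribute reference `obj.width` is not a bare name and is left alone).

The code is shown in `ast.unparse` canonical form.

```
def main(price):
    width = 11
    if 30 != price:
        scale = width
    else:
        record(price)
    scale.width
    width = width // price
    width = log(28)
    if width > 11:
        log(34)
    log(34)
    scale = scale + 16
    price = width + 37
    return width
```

Transformed code:
def main(price):
    total = 11
    if 30 != price:
        scale = total
    else:
        record(price)
    scale.width
    total = total // price
    total = log(28)
    if total > 11:
        log(34)
    log(34)
    scale = scale + 16
    price = total + 37
    return total

15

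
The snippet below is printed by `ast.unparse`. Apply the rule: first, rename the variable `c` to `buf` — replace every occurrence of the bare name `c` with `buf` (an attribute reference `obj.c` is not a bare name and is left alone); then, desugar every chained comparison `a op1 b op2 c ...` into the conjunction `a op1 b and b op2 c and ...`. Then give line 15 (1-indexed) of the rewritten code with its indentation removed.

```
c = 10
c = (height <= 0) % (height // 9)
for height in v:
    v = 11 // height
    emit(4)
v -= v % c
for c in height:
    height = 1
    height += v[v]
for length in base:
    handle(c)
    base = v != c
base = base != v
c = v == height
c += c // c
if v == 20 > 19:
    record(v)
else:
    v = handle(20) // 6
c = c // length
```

Transformed code:
buf = 10
buf = (height <= 0) % (height // 9)
for height in v:
    v = 11 // height
    emit(4)
v -= v % buf
for buf in height:
    height = 1
    height += v[v]
for length in base:
    handle(buf)
    base = v != buf
base = base != v
buf = v == height
buf += buf // buf
if v == 20 and 20 > 19:
    record(v)
else:
    v = handle(20) // 6
buf = buf // length

buf += buf // buf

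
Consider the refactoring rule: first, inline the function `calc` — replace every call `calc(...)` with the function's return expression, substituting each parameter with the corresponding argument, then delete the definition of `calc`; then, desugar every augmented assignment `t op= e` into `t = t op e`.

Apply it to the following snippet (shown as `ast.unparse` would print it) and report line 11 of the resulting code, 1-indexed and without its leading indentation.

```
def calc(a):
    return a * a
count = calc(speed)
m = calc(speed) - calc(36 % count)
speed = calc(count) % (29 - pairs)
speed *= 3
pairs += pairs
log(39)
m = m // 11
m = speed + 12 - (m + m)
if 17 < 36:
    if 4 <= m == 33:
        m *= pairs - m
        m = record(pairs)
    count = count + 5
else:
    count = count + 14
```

m = m * (pairs - m)

Transformed code:
count = speed * speed
m = speed * speed - 36 % count * (36 % count)
speed = count * count % (29 - pairs)
speed = speed * 3
pairs = pairs + pairs
log(39)
m = m // 11
m = speed + 12 - (m + m)
if 17 < 36:
    if 4 <= m == 33:
        m = m * (pairs - m)
        m = record(pairs)
    count = count + 5
else:
    count = count + 14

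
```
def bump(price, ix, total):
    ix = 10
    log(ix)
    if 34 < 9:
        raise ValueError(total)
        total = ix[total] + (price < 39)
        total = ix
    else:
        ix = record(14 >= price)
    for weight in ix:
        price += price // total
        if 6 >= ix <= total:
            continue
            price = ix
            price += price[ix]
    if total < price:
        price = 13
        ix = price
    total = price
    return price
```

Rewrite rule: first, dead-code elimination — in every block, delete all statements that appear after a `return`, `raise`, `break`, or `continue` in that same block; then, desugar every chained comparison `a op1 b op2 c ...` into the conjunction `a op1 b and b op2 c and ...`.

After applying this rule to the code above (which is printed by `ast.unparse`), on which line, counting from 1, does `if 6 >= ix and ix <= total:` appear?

10

Transformed code:
def bump(price, ix, total):
    ix = 10
    log(ix)
    if 34 < 9:
        raise ValueError(total)
    else:
        ix = record(14 >= price)
    for weight in ix:
        price += price // total
        if 6 >= ix and ix <= total:
            continue
    if total < price:
        price = 13
        ix = price
    total = price
    return price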